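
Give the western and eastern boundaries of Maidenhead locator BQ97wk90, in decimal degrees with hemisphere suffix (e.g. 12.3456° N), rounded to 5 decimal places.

140.09167° W, 140.08333° W

Field B=1, Q=16: +1·20° lon, +16·10° lat → SW at lon -160°, lat 70°.
Square 9, 7: +9·2° lon, +7·1° lat → SW at lon -142°, lat 77°.
Subsquare w=22, k=10: +22·0.0833333° lon, +10·0.0416667° lat → SW at lon -140.167°, lat 77.4167°.
Extended square 9, 0: +9·0.00833333° lon, +0·0.00416667° lat → SW at lon -140.092°, lat 77.4167°.
Cell spans 0.00833333° lon × 0.00416667° lat.
west 140.09167° W, east 140.08333° W.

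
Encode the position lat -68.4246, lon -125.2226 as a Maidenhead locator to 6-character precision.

CC71jn

Shift to the Maidenhead origin (180°W, 90°S): lon 54.7774, lat 21.5754.
Field: lon ⌊54.7774/20⌋ = 2 → C; lat ⌊21.5754/10⌋ = 2 → C.
Square: lon ⌊14.7774/2⌋ = 7; lat ⌊1.5754/1⌋ = 1.
Subsquare: lon ⌊0.7774/0.0833333⌋ = 9 → j; lat ⌊0.5754/0.0416667⌋ = 13 → n.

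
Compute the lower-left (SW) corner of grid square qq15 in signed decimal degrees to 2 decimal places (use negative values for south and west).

75.00, 142.00

Field Q=16, Q=16: +16·20° lon, +16·10° lat → SW at lon 140°, lat 70°.
Square 1, 5: +1·2° lon, +5·1° lat → SW at lon 142°, lat 75°.
latitude 75.00, longitude 142.00.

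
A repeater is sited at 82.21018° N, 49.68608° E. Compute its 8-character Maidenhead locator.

LR42uf20

Add 180° to longitude and 90° to latitude: 229.68608, 172.21018.
Field (20°×10°, letters A–R): 229.68608/20 → 11 → L, 172.21018/10 → 17 → R; chars LR.
Square (2°×1°, digits 0–9): 9.68608/2 → 4, 2.21018/1 → 2; chars 42.
Subsquare (5′×2.5′, letters a–x): 1.68608/0.0833333 → 20 → u, 0.21018/0.0416667 → 5 → f; chars uf.
Extended square (30″×15″, digits 0–9): 0.01941/0.00833333 → 2, 0.00185/0.00416667 → 0; chars 20.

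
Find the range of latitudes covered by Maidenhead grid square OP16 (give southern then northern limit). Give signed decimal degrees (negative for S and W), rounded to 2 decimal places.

Field O=14, P=15: +14·20° lon, +15·10° lat → SW at lon 100°, lat 60°.
Square 1, 6: +1·2° lon, +6·1° lat → SW at lon 102°, lat 66°.
Cell spans 2° lon × 1° lat.
south 66.00, north 67.00.

66.00, 67.00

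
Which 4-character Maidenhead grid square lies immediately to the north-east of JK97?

Longitude square 9; +1 → 10, wraps to 0, carry into field.
Longitude field J = 9; +1 → 10 = K.
Latitude square 7; +1 → 8.

KK08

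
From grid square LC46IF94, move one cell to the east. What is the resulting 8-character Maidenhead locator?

LC46jf04

Longitude extended square 9; +1 → 10, wraps to 0, carry into subsquare.
Longitude subsquare i = 8; +1 → 9 = j.
The latitude characters are unchanged.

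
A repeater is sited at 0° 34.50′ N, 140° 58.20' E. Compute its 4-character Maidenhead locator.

Offset from 180°W / 90°S: lon 320.97°, lat 90.58°.
Field: lon ⌊320.97/20⌋ = 16 → Q; lat ⌊90.58/10⌋ = 9 → J.
Square: lon ⌊0.97/2⌋ = 0; lat ⌊0.58/1⌋ = 0.

QJ00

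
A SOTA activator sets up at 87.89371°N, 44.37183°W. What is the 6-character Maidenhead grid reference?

GR77tv

Add 180° to longitude and 90° to latitude: 135.6282, 177.8937.
Field (20°×10°, letters A–R): lon ⌊135.6282/20⌋ = 6 → G; lat ⌊177.8937/10⌋ = 17 → R.
Square (2°×1°, digits 0–9): lon ⌊15.6282/2⌋ = 7; lat ⌊7.8937/1⌋ = 7.
Subsquare (5′×2.5′, letters a–x): lon ⌊1.6282/0.0833333⌋ = 19 → t; lat ⌊0.8937/0.0416667⌋ = 21 → v.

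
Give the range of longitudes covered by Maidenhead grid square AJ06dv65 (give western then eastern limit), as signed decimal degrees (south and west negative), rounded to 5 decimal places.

-179.70000, -179.69167

Field A=0, J=9: +0·20° lon, +9·10° lat → SW at lon -180°, lat 0°.
Square 0, 6: +0·2° lon, +6·1° lat → SW at lon -180°, lat 6°.
Subsquare d=3, v=21: +3·0.0833333° lon, +21·0.0416667° lat → SW at lon -179.75°, lat 6.875°.
Extended square 6, 5: +6·0.00833333° lon, +5·0.00416667° lat → SW at lon -179.7°, lat 6.89583°.
Cell spans 0.00833333° lon × 0.00416667° lat.
west -179.70000, east -179.69167.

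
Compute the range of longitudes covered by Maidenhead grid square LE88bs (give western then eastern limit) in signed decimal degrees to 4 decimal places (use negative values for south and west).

56.0833, 56.1667

Field L=11, E=4: +11·20° lon, +4·10° lat → SW at lon 40°, lat -50°.
Square 8, 8: +8·2° lon, +8·1° lat → SW at lon 56°, lat -42°.
Subsquare b=1, s=18: +1·0.0833333° lon, +18·0.0416667° lat → SW at lon 56.0833°, lat -41.25°.
Cell spans 0.0833333° lon × 0.0416667° lat.
west 56.0833, east 56.1667.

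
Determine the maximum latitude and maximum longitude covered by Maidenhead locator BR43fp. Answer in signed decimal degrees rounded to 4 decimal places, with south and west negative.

83.6667, -151.5000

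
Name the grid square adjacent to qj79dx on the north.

QK70da

Latitude subsquare x = 23; +1 → 24, wraps to 0 = a, carry into square.
Latitude square 9; +1 → 10, wraps to 0, carry into field.
Latitude field J = 9; +1 → 10 = K.
The longitude characters are unchanged.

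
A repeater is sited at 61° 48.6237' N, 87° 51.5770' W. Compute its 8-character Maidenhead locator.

Shift to the Maidenhead origin (180°W, 90°S): lon 92.14038, lat 151.81039.
Field: 92.14038/20 → 4 → E, 151.81039/10 → 15 → P; chars EP.
Square: 12.14038/2 → 6, 1.81039/1 → 1; chars 61.
Subsquare: 0.14038/0.0833333 → 1 → b, 0.81039/0.0416667 → 19 → t; chars bt.
Extended square: 0.05705/0.00833333 → 6, 0.01873/0.00416667 → 4; chars 64.

EP61bt64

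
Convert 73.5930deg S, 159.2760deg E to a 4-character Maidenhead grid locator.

QB96

Add 180° to longitude and 90° to latitude: 339.28, 16.41.
Field: 339.28/20 → 16 → Q, 16.41/10 → 1 → B; chars QB.
Square: 19.28/2 → 9, 6.41/1 → 6; chars 96.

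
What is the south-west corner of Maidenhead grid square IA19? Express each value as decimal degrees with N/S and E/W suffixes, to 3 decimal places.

81.000° S, 18.000° W

Field I=8, A=0: +8·20° lon, +0·10° lat → SW at lon -20°, lat -90°.
Square 1, 9: +1·2° lon, +9·1° lat → SW at lon -18°, lat -81°.
latitude 81.000° S, longitude 18.000° W.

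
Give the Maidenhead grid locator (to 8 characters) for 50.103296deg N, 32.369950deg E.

Add 180° to longitude and 90° to latitude: 212.36995, 140.10330.
Field (20°×10°, letters A–R): 212.36995/20 → 10 → K, 140.10330/10 → 14 → O; chars KO.
Square (2°×1°, digits 0–9): 12.36995/2 → 6, 0.10330/1 → 0; chars 60.
Subsquare (5′×2.5′, letters a–x): 0.36995/0.0833333 → 4 → e, 0.10330/0.0416667 → 2 → c; chars ec.
Extended square (30″×15″, digits 0–9): 0.03662/0.00833333 → 4, 0.01996/0.00416667 → 4; chars 44.

KO60ec44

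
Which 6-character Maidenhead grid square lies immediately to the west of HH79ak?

Longitude subsquare a = 0; −1 → -1, wraps to 23 = x, carry into square.
Longitude square 7; −1 → 6.
The latitude characters are unchanged.

HH69xk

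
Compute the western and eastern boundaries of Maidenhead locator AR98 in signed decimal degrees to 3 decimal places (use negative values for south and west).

-162.000, -160.000

Field A=0, R=17: +0·20° lon, +17·10° lat → SW at lon -180°, lat 80°.
Square 9, 8: +9·2° lon, +8·1° lat → SW at lon -162°, lat 88°.
Cell spans 2° lon × 1° lat.
west -162.000, east -160.000.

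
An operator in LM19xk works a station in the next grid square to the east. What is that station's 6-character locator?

LM29ak

Longitude subsquare x = 23; +1 → 24, wraps to 0 = a, carry into square.
Longitude square 1; +1 → 2.
The latitude characters are unchanged.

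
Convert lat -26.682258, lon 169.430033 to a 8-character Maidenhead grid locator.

RG43rh16

Offset from 180°W / 90°S: lon 349.43003°, lat 63.31774°.
Field: lon ⌊349.43003/20⌋ = 17 → R; lat ⌊63.31774/10⌋ = 6 → G.
Square: lon ⌊9.43003/2⌋ = 4; lat ⌊3.31774/1⌋ = 3.
Subsquare: lon ⌊1.43003/0.0833333⌋ = 17 → r; lat ⌊0.31774/0.0416667⌋ = 7 → h.
Extended square: lon ⌊0.01337/0.00833333⌋ = 1; lat ⌊0.02608/0.00416667⌋ = 6.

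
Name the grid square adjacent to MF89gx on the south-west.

MF89fw

Longitude subsquare g = 6; −1 → 5 = f.
Latitude subsquare x = 23; −1 → 22 = w.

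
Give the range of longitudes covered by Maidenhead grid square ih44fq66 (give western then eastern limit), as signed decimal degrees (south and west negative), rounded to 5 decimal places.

Field I=8, H=7: +8·20° lon, +7·10° lat → SW at lon -20°, lat -20°.
Square 4, 4: +4·2° lon, +4·1° lat → SW at lon -12°, lat -16°.
Subsquare f=5, q=16: +5·0.0833333° lon, +16·0.0416667° lat → SW at lon -11.5833°, lat -15.3333°.
Extended square 6, 6: +6·0.00833333° lon, +6·0.00416667° lat → SW at lon -11.5333°, lat -15.3083°.
Cell spans 0.00833333° lon × 0.00416667° lat.
west -11.53333, east -11.52500.

-11.53333, -11.52500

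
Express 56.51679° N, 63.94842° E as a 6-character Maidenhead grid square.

Offset from 180°W / 90°S: lon 243.9484°, lat 146.5168°.
Field (20°×10°, letters A–R): lon ⌊243.9484/20⌋ = 12 → M; lat ⌊146.5168/10⌋ = 14 → O.
Square (2°×1°, digits 0–9): lon ⌊3.9484/2⌋ = 1; lat ⌊6.5168/1⌋ = 6.
Subsquare (5′×2.5′, letters a–x): lon ⌊1.9484/0.0833333⌋ = 23 → x; lat ⌊0.5168/0.0416667⌋ = 12 → m.

MO16xm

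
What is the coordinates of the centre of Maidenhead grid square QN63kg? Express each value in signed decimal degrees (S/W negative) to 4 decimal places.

Field Q=16, N=13: +16·20° lon, +13·10° lat → SW at lon 140°, lat 40°.
Square 6, 3: +6·2° lon, +3·1° lat → SW at lon 152°, lat 43°.
Subsquare k=10, g=6: +10·0.0833333° lon, +6·0.0416667° lat → SW at lon 152.833°, lat 43.25°.
Cell spans 0.0833333° lon × 0.0416667° lat. Centre is SW corner plus half of each.
latitude 43.2708, longitude 152.8750.

43.2708, 152.8750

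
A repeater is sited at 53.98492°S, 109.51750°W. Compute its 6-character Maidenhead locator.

Offset from 180°W / 90°S: lon 70.4825°, lat 36.0151°.
Field (20°×10°, letters A–R): lon ⌊70.4825/20⌋ = 3 → D; lat ⌊36.0151/10⌋ = 3 → D.
Square (2°×1°, digits 0–9): lon ⌊10.4825/2⌋ = 5; lat ⌊6.0151/1⌋ = 6.
Subsquare (5′×2.5′, letters a–x): lon ⌊0.4825/0.0833333⌋ = 5 → f; lat ⌊0.0151/0.0416667⌋ = 0 → a.

DD56fa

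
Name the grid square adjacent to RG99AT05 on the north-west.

RG89xt96

Longitude extended square 0; −1 → -1, wraps to 9, carry into subsquare.
Longitude subsquare a = 0; −1 → -1, wraps to 23 = x, carry into square.
Longitude square 9; −1 → 8.
Latitude extended square 5; +1 → 6.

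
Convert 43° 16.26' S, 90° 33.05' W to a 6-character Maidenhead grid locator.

EE46rr

Offset from 180°W / 90°S: lon 89.4492°, lat 46.7290°.
Field (20°×10°, letters A–R): lon ⌊89.4492/20⌋ = 4 → E; lat ⌊46.7290/10⌋ = 4 → E.
Square (2°×1°, digits 0–9): lon ⌊9.4492/2⌋ = 4; lat ⌊6.7290/1⌋ = 6.
Subsquare (5′×2.5′, letters a–x): lon ⌊1.4492/0.0833333⌋ = 17 → r; lat ⌊0.7290/0.0416667⌋ = 17 → r.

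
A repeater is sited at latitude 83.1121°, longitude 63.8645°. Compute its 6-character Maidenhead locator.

MR13wc

Offset from 180°W / 90°S: lon 243.8645°, lat 173.1121°.
Field: 243.8645/20 → 12 → M, 173.1121/10 → 17 → R; chars MR.
Square: 3.8645/2 → 1, 3.1121/1 → 3; chars 13.
Subsquare: 1.8645/0.0833333 → 22 → w, 0.1121/0.0416667 → 2 → c; chars wc.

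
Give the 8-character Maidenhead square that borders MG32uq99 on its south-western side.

MG32uq88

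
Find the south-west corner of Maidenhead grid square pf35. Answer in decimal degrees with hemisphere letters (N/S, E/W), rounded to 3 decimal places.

35.000° S, 126.000° E

Field P=15, F=5: +15·20° lon, +5·10° lat → SW at lon 120°, lat -40°.
Square 3, 5: +3·2° lon, +5·1° lat → SW at lon 126°, lat -35°.
latitude 35.000° S, longitude 126.000° E.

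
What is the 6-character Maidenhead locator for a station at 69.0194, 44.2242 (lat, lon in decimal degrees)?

LP29ca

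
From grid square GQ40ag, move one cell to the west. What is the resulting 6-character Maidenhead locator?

Longitude subsquare a = 0; −1 → -1, wraps to 23 = x, carry into square.
Longitude square 4; −1 → 3.
The latitude characters are unchanged.

GQ30xg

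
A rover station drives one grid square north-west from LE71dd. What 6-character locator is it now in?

LE71ce

Longitude subsquare d = 3; −1 → 2 = c.
Latitude subsquare d = 3; +1 → 4 = e.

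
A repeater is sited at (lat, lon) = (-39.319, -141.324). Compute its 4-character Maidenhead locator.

Add 180° to longitude and 90° to latitude: 38.68, 50.68.
Field: 38.68/20 → 1 → B, 50.68/10 → 5 → F; chars BF.
Square: 18.68/2 → 9, 0.68/1 → 0; chars 90.

BF90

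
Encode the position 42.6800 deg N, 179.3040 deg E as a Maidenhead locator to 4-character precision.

RN92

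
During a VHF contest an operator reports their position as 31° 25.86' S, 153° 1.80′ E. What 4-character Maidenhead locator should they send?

Offset from 180°W / 90°S: lon 333.03°, lat 58.57°.
Field (20°×10°, letters A–R): lon ⌊333.03/20⌋ = 16 → Q; lat ⌊58.57/10⌋ = 5 → F.
Square (2°×1°, digits 0–9): lon ⌊13.03/2⌋ = 6; lat ⌊8.57/1⌋ = 8.

QF68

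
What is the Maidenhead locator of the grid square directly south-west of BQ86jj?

BQ86ii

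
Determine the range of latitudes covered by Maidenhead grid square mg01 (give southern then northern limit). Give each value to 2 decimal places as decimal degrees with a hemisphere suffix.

29.00° S, 28.00° S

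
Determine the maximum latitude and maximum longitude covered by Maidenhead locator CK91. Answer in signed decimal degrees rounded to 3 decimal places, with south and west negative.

Field C=2, K=10: +2·20° lon, +10·10° lat → SW at lon -140°, lat 10°.
Square 9, 1: +9·2° lon, +1·1° lat → SW at lon -122°, lat 11°.
Cell spans 2° lon × 1° lat. NE corner is SW corner plus one full cell.
latitude 12.000, longitude -120.000.

12.000, -120.000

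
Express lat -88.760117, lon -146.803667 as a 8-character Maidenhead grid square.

BA61of37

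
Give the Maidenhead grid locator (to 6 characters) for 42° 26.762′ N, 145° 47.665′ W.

Add 180° to longitude and 90° to latitude: 34.2056, 132.4460.
Field (20°×10°, letters A–R): 34.2056/20 → 1 → B, 132.4460/10 → 13 → N; chars BN.
Square (2°×1°, digits 0–9): 14.2056/2 → 7, 2.4460/1 → 2; chars 72.
Subsquare (5′×2.5′, letters a–x): 0.2056/0.0833333 → 2 → c, 0.4460/0.0416667 → 10 → k; chars ck.

BN72ck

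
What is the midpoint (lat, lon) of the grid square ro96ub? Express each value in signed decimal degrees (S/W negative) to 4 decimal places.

56.0625, 179.7083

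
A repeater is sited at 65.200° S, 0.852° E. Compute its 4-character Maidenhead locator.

Shift to the Maidenhead origin (180°W, 90°S): lon 180.85, lat 24.80.
Field (20°×10°, letters A–R): 180.85/20 → 9 → J, 24.80/10 → 2 → C; chars JC.
Square (2°×1°, digits 0–9): 0.85/2 → 0, 4.80/1 → 4; chars 04.

JC04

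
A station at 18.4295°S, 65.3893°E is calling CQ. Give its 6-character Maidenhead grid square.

MH21qn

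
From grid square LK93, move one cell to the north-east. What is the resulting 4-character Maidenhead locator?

MK04

Longitude square 9; +1 → 10, wraps to 0, carry into field.
Longitude field L = 11; +1 → 12 = M.
Latitude square 3; +1 → 4.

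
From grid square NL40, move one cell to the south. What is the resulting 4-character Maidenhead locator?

Latitude square 0; −1 → -1, wraps to 9, carry into field.
Latitude field L = 11; −1 → 10 = K.
The longitude characters are unchanged.

NK49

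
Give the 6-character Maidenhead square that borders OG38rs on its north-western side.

OG38qt

Longitude subsquare r = 17; −1 → 16 = q.
Latitude subsquare s = 18; +1 → 19 = t.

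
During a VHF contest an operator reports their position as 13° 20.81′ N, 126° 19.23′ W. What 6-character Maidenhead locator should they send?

Shift to the Maidenhead origin (180°W, 90°S): lon 53.6795, lat 103.3468.
Field: 53.6795/20 → 2 → C, 103.3468/10 → 10 → K; chars CK.
Square: 13.6795/2 → 6, 3.3468/1 → 3; chars 63.
Subsquare: 1.6795/0.0833333 → 20 → u, 0.3468/0.0416667 → 8 → i; chars ui.

CK63ui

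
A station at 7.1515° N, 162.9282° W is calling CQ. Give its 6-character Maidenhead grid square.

AJ87md

Add 180° to longitude and 90° to latitude: 17.0718, 97.1515.
Field: 17.0718/20 → 0 → A, 97.1515/10 → 9 → J; chars AJ.
Square: 17.0718/2 → 8, 7.1515/1 → 7; chars 87.
Subsquare: 1.0718/0.0833333 → 12 → m, 0.1515/0.0416667 → 3 → d; chars md.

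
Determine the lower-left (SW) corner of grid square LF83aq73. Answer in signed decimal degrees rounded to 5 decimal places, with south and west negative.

-36.32083, 56.05833

Field L=11, F=5: +11·20° lon, +5·10° lat → SW at lon 40°, lat -40°.
Square 8, 3: +8·2° lon, +3·1° lat → SW at lon 56°, lat -37°.
Subsquare a=0, q=16: +0·0.0833333° lon, +16·0.0416667° lat → SW at lon 56°, lat -36.3333°.
Extended square 7, 3: +7·0.00833333° lon, +3·0.00416667° lat → SW at lon 56.0583°, lat -36.3208°.
latitude -36.32083, longitude 56.05833.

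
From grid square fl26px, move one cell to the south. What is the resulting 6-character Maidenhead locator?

FL26pw

Latitude subsquare x = 23; −1 → 22 = w.
The longitude characters are unchanged.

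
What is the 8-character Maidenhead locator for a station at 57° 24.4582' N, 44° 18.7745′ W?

Add 180° to longitude and 90° to latitude: 135.68709, 147.40764.
Field (20°×10°, letters A–R): 135.68709/20 → 6 → G, 147.40764/10 → 14 → O; chars GO.
Square (2°×1°, digits 0–9): 15.68709/2 → 7, 7.40764/1 → 7; chars 77.
Subsquare (5′×2.5′, letters a–x): 1.68709/0.0833333 → 20 → u, 0.40764/0.0416667 → 9 → j; chars uj.
Extended square (30″×15″, digits 0–9): 0.02043/0.00833333 → 2, 0.03264/0.00416667 → 7; chars 27.

GO77uj27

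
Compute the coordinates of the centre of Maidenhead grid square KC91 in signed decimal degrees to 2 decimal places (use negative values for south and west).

Field K=10, C=2: +10·20° lon, +2·10° lat → SW at lon 20°, lat -70°.
Square 9, 1: +9·2° lon, +1·1° lat → SW at lon 38°, lat -69°.
Cell spans 2° lon × 1° lat. Centre is SW corner plus half of each.
latitude -68.50, longitude 39.00.

-68.50, 39.00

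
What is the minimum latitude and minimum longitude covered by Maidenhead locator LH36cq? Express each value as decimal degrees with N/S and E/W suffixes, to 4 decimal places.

Field L=11, H=7: +11·20° lon, +7·10° lat → SW at lon 40°, lat -20°.
Square 3, 6: +3·2° lon, +6·1° lat → SW at lon 46°, lat -14°.
Subsquare c=2, q=16: +2·0.0833333° lon, +16·0.0416667° lat → SW at lon 46.1667°, lat -13.3333°.
latitude 13.3333° S, longitude 46.1667° E.

13.3333° S, 46.1667° E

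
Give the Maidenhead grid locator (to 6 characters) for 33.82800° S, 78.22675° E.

MF96ce

Shift to the Maidenhead origin (180°W, 90°S): lon 258.2267, lat 56.1720.
Field: 258.2267/20 → 12 → M, 56.1720/10 → 5 → F; chars MF.
Square: 18.2267/2 → 9, 6.1720/1 → 6; chars 96.
Subsquare: 0.2267/0.0833333 → 2 → c, 0.1720/0.0416667 → 4 → e; chars ce.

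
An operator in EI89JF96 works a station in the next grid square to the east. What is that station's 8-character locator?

EI89kf06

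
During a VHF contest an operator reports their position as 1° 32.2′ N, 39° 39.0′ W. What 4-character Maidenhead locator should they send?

Shift to the Maidenhead origin (180°W, 90°S): lon 140.35, lat 91.54.
Field: 140.35/20 → 7 → H, 91.54/10 → 9 → J; chars HJ.
Square: 0.35/2 → 0, 1.54/1 → 1; chars 01.

HJ01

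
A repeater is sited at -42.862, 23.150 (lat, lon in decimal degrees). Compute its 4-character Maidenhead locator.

KE17

Shift to the Maidenhead origin (180°W, 90°S): lon 203.15, lat 47.14.
Field: lon ⌊203.15/20⌋ = 10 → K; lat ⌊47.14/10⌋ = 4 → E.
Square: lon ⌊3.15/2⌋ = 1; lat ⌊7.14/1⌋ = 7.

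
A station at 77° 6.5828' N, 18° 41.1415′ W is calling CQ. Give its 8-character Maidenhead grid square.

IQ07pc76

Shift to the Maidenhead origin (180°W, 90°S): lon 161.31431, lat 167.10971.
Field: lon ⌊161.31431/20⌋ = 8 → I; lat ⌊167.10971/10⌋ = 16 → Q.
Square: lon ⌊1.31431/2⌋ = 0; lat ⌊7.10971/1⌋ = 7.
Subsquare: lon ⌊1.31431/0.0833333⌋ = 15 → p; lat ⌊0.10971/0.0416667⌋ = 2 → c.
Extended square: lon ⌊0.06431/0.00833333⌋ = 7; lat ⌊0.02638/0.00416667⌋ = 6.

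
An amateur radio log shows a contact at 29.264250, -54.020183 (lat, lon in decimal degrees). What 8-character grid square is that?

GL29xg73

Offset from 180°W / 90°S: lon 125.97982°, lat 119.26425°.
Field: lon ⌊125.97982/20⌋ = 6 → G; lat ⌊119.26425/10⌋ = 11 → L.
Square: lon ⌊5.97982/2⌋ = 2; lat ⌊9.26425/1⌋ = 9.
Subsquare: lon ⌊1.97982/0.0833333⌋ = 23 → x; lat ⌊0.26425/0.0416667⌋ = 6 → g.
Extended square: lon ⌊0.06315/0.00833333⌋ = 7; lat ⌊0.01425/0.00416667⌋ = 3.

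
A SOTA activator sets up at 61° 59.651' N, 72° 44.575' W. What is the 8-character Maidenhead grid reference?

Offset from 180°W / 90°S: lon 107.25708°, lat 151.99418°.
Field: 107.25708/20 → 5 → F, 151.99418/10 → 15 → P; chars FP.
Square: 7.25708/2 → 3, 1.99418/1 → 1; chars 31.
Subsquare: 1.25708/0.0833333 → 15 → p, 0.99418/0.0416667 → 23 → x; chars px.
Extended square: 0.00708/0.00833333 → 0, 0.03585/0.00416667 → 8; chars 08.

FP31px08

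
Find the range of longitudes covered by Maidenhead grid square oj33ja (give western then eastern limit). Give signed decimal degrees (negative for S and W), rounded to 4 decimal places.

106.7500, 106.8333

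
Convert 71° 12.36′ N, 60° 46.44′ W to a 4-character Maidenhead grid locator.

Add 180° to longitude and 90° to latitude: 119.23, 161.21.
Field: 119.23/20 → 5 → F, 161.21/10 → 16 → Q; chars FQ.
Square: 19.23/2 → 9, 1.21/1 → 1; chars 91.

FQ91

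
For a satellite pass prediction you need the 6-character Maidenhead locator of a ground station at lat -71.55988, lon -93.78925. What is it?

EB38ck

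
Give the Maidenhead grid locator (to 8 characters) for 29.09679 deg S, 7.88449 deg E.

Add 180° to longitude and 90° to latitude: 187.88449, 60.90321.
Field: lon ⌊187.88449/20⌋ = 9 → J; lat ⌊60.90321/10⌋ = 6 → G.
Square: lon ⌊7.88449/2⌋ = 3; lat ⌊0.90321/1⌋ = 0.
Subsquare: lon ⌊1.88449/0.0833333⌋ = 22 → w; lat ⌊0.90321/0.0416667⌋ = 21 → v.
Extended square: lon ⌊0.05116/0.00833333⌋ = 6; lat ⌊0.02821/0.00416667⌋ = 6.

JG30wv66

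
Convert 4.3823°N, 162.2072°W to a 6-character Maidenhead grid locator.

AJ84vj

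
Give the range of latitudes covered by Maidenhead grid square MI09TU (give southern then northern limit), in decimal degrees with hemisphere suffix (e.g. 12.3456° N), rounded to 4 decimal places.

0.1667° S, 0.1250° S

Field M=12, I=8: +12·20° lon, +8·10° lat → SW at lon 60°, lat -10°.
Square 0, 9: +0·2° lon, +9·1° lat → SW at lon 60°, lat -1°.
Subsquare t=19, u=20: +19·0.0833333° lon, +20·0.0416667° lat → SW at lon 61.5833°, lat -0.166667°.
Cell spans 0.0833333° lon × 0.0416667° lat.
south 0.1667° S, north 0.1250° S.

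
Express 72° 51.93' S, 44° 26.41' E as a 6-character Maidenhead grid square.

LB27fd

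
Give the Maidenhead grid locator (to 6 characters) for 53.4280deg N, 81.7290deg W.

EO93dk

Offset from 180°W / 90°S: lon 98.2710°, lat 143.4280°.
Field: lon ⌊98.2710/20⌋ = 4 → E; lat ⌊143.4280/10⌋ = 14 → O.
Square: lon ⌊18.2710/2⌋ = 9; lat ⌊3.4280/1⌋ = 3.
Subsquare: lon ⌊0.2710/0.0833333⌋ = 3 → d; lat ⌊0.4280/0.0416667⌋ = 10 → k.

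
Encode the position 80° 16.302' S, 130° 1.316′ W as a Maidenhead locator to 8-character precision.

CA49xr74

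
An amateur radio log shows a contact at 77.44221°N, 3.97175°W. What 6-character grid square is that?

Offset from 180°W / 90°S: lon 176.0283°, lat 167.4422°.
Field: lon ⌊176.0283/20⌋ = 8 → I; lat ⌊167.4422/10⌋ = 16 → Q.
Square: lon ⌊16.0283/2⌋ = 8; lat ⌊7.4422/1⌋ = 7.
Subsquare: lon ⌊0.0283/0.0833333⌋ = 0 → a; lat ⌊0.4422/0.0416667⌋ = 10 → k.

IQ87ak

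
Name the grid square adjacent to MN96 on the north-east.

Longitude square 9; +1 → 10, wraps to 0, carry into field.
Longitude field M = 12; +1 → 13 = N.
Latitude square 6; +1 → 7.

NN07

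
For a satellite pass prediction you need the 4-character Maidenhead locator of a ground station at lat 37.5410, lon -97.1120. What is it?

EM17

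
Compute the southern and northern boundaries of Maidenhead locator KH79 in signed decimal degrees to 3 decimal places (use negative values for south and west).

-11.000, -10.000

Field K=10, H=7: +10·20° lon, +7·10° lat → SW at lon 20°, lat -20°.
Square 7, 9: +7·2° lon, +9·1° lat → SW at lon 34°, lat -11°.
Cell spans 2° lon × 1° lat.
south -11.000, north -10.000.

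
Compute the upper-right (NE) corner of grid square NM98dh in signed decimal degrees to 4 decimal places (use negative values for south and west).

38.3333, 98.3333

Field N=13, M=12: +13·20° lon, +12·10° lat → SW at lon 80°, lat 30°.
Square 9, 8: +9·2° lon, +8·1° lat → SW at lon 98°, lat 38°.
Subsquare d=3, h=7: +3·0.0833333° lon, +7·0.0416667° lat → SW at lon 98.25°, lat 38.2917°.
Cell spans 0.0833333° lon × 0.0416667° lat. NE corner is SW corner plus one full cell.
latitude 38.3333, longitude 98.3333.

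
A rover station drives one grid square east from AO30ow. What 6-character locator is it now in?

AO30pw

Longitude subsquare o = 14; +1 → 15 = p.
The latitude characters are unchanged.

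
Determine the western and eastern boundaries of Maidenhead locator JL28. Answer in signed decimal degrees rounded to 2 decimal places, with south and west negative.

4.00, 6.00

Field J=9, L=11: +9·20° lon, +11·10° lat → SW at lon 0°, lat 20°.
Square 2, 8: +2·2° lon, +8·1° lat → SW at lon 4°, lat 28°.
Cell spans 2° lon × 1° lat.
west 4.00, east 6.00.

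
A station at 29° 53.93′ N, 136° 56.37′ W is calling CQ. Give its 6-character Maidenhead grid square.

CL19mv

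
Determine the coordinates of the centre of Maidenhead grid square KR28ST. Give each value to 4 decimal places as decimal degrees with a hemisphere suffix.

88.8125° N, 25.5417° E

Field K=10, R=17: +10·20° lon, +17·10° lat → SW at lon 20°, lat 80°.
Square 2, 8: +2·2° lon, +8·1° lat → SW at lon 24°, lat 88°.
Subsquare s=18, t=19: +18·0.0833333° lon, +19·0.0416667° lat → SW at lon 25.5°, lat 88.7917°.
Cell spans 0.0833333° lon × 0.0416667° lat. Centre is SW corner plus half of each.
latitude 88.8125° N, longitude 25.5417° E.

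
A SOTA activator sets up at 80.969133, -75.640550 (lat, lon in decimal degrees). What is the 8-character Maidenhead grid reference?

Add 180° to longitude and 90° to latitude: 104.35945, 170.96913.
Field: 104.35945/20 → 5 → F, 170.96913/10 → 17 → R; chars FR.
Square: 4.35945/2 → 2, 0.96913/1 → 0; chars 20.
Subsquare: 0.35945/0.0833333 → 4 → e, 0.96913/0.0416667 → 23 → x; chars ex.
Extended square: 0.02612/0.00833333 → 3, 0.01080/0.00416667 → 2; chars 32.

FR20ex32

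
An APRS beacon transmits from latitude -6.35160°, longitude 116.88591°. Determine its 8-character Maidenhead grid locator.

OI83kp65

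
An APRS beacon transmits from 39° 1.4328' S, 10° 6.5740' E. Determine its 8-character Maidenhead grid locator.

Add 180° to longitude and 90° to latitude: 190.10957, 50.97612.
Field: 190.10957/20 → 9 → J, 50.97612/10 → 5 → F; chars JF.
Square: 10.10957/2 → 5, 0.97612/1 → 0; chars 50.
Subsquare: 0.10957/0.0833333 → 1 → b, 0.97612/0.0416667 → 23 → x; chars bx.
Extended square: 0.02623/0.00833333 → 3, 0.01779/0.00416667 → 4; chars 34.

JF50bx34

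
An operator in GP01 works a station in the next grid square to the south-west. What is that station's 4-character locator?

Longitude square 0; −1 → -1, wraps to 9, carry into field.
Longitude field G = 6; −1 → 5 = F.
Latitude square 1; −1 → 0.

FP90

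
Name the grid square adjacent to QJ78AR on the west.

Longitude subsquare a = 0; −1 → -1, wraps to 23 = x, carry into square.
Longitude square 7; −1 → 6.
The latitude characters are unchanged.

QJ68xr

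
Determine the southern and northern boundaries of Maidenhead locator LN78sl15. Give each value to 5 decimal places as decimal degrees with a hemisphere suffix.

Field L=11, N=13: +11·20° lon, +13·10° lat → SW at lon 40°, lat 40°.
Square 7, 8: +7·2° lon, +8·1° lat → SW at lon 54°, lat 48°.
Subsquare s=18, l=11: +18·0.0833333° lon, +11·0.0416667° lat → SW at lon 55.5°, lat 48.4583°.
Extended square 1, 5: +1·0.00833333° lon, +5·0.00416667° lat → SW at lon 55.5083°, lat 48.4792°.
Cell spans 0.00833333° lon × 0.00416667° lat.
south 48.47917° N, north 48.48333° N.

48.47917° N, 48.48333° N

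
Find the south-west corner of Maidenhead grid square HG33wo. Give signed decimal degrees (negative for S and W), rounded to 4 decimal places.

-26.4167, -32.1667

Field H=7, G=6: +7·20° lon, +6·10° lat → SW at lon -40°, lat -30°.
Square 3, 3: +3·2° lon, +3·1° lat → SW at lon -34°, lat -27°.
Subsquare w=22, o=14: +22·0.0833333° lon, +14·0.0416667° lat → SW at lon -32.1667°, lat -26.4167°.
latitude -26.4167, longitude -32.1667.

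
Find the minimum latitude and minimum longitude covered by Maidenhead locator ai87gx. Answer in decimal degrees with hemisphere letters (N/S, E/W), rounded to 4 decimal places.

2.0417° S, 163.5000° W

Field A=0, I=8: +0·20° lon, +8·10° lat → SW at lon -180°, lat -10°.
Square 8, 7: +8·2° lon, +7·1° lat → SW at lon -164°, lat -3°.
Subsquare g=6, x=23: +6·0.0833333° lon, +23·0.0416667° lat → SW at lon -163.5°, lat -2.04167°.
latitude 2.0417° S, longitude 163.5000° W.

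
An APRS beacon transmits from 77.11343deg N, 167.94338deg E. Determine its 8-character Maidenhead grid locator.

RQ37xc37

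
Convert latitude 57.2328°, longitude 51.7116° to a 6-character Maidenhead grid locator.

LO57uf

Offset from 180°W / 90°S: lon 231.7116°, lat 147.2328°.
Field: lon ⌊231.7116/20⌋ = 11 → L; lat ⌊147.2328/10⌋ = 14 → O.
Square: lon ⌊11.7116/2⌋ = 5; lat ⌊7.2328/1⌋ = 7.
Subsquare: lon ⌊1.7116/0.0833333⌋ = 20 → u; lat ⌊0.2328/0.0416667⌋ = 5 → f.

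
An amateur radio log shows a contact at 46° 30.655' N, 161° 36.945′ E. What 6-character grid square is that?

RN06tm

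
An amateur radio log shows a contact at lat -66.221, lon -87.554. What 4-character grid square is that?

EC63

Offset from 180°W / 90°S: lon 92.45°, lat 23.78°.
Field (20°×10°, letters A–R): lon ⌊92.45/20⌋ = 4 → E; lat ⌊23.78/10⌋ = 2 → C.
Square (2°×1°, digits 0–9): lon ⌊12.45/2⌋ = 6; lat ⌊3.78/1⌋ = 3.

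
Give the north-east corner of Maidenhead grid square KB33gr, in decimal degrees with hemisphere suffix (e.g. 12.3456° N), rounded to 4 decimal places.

76.2500° S, 26.5833° E

Field K=10, B=1: +10·20° lon, +1·10° lat → SW at lon 20°, lat -80°.
Square 3, 3: +3·2° lon, +3·1° lat → SW at lon 26°, lat -77°.
Subsquare g=6, r=17: +6·0.0833333° lon, +17·0.0416667° lat → SW at lon 26.5°, lat -76.2917°.
Cell spans 0.0833333° lon × 0.0416667° lat. NE corner is SW corner plus one full cell.
latitude 76.2500° S, longitude 26.5833° E.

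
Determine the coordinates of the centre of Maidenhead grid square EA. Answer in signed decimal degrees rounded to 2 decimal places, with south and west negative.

-85.00, -90.00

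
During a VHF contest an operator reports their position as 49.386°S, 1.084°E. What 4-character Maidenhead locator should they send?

JE00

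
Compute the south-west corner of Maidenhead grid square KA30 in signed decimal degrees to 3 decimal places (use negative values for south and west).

Field K=10, A=0: +10·20° lon, +0·10° lat → SW at lon 20°, lat -90°.
Square 3, 0: +3·2° lon, +0·1° lat → SW at lon 26°, lat -90°.
latitude -90.000, longitude 26.000.

-90.000, 26.000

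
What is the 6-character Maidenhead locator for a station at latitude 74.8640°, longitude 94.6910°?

Offset from 180°W / 90°S: lon 274.6910°, lat 164.8640°.
Field (20°×10°, letters A–R): 274.6910/20 → 13 → N, 164.8640/10 → 16 → Q; chars NQ.
Square (2°×1°, digits 0–9): 14.6910/2 → 7, 4.8640/1 → 4; chars 74.
Subsquare (5′×2.5′, letters a–x): 0.6910/0.0833333 → 8 → i, 0.8640/0.0416667 → 20 → u; chars iu.

NQ74iu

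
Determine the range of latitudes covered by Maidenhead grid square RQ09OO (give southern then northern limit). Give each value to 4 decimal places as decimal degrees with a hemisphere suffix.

Field R=17, Q=16: +17·20° lon, +16·10° lat → SW at lon 160°, lat 70°.
Square 0, 9: +0·2° lon, +9·1° lat → SW at lon 160°, lat 79°.
Subsquare o=14, o=14: +14·0.0833333° lon, +14·0.0416667° lat → SW at lon 161.167°, lat 79.5833°.
Cell spans 0.0833333° lon × 0.0416667° lat.
south 79.5833° N, north 79.6250° N.

79.5833° N, 79.6250° N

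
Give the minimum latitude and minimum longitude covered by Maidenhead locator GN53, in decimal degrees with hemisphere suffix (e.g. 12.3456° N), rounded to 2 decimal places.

43.00° N, 50.00° W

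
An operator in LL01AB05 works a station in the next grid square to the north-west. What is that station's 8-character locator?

KL91xb96

Longitude extended square 0; −1 → -1, wraps to 9, carry into subsquare.
Longitude subsquare a = 0; −1 → -1, wraps to 23 = x, carry into square.
Longitude square 0; −1 → -1, wraps to 9, carry into field.
Longitude field L = 11; −1 → 10 = K.
Latitude extended square 5; +1 → 6.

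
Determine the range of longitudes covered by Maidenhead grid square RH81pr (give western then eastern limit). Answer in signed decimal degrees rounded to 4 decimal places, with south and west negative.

Field R=17, H=7: +17·20° lon, +7·10° lat → SW at lon 160°, lat -20°.
Square 8, 1: +8·2° lon, +1·1° lat → SW at lon 176°, lat -19°.
Subsquare p=15, r=17: +15·0.0833333° lon, +17·0.0416667° lat → SW at lon 177.25°, lat -18.2917°.
Cell spans 0.0833333° lon × 0.0416667° lat.
west 177.2500, east 177.3333.

177.2500, 177.3333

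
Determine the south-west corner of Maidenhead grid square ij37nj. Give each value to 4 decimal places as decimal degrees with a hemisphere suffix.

7.3750° N, 12.9167° W

Field I=8, J=9: +8·20° lon, +9·10° lat → SW at lon -20°, lat 0°.
Square 3, 7: +3·2° lon, +7·1° lat → SW at lon -14°, lat 7°.
Subsquare n=13, j=9: +13·0.0833333° lon, +9·0.0416667° lat → SW at lon -12.9167°, lat 7.375°.
latitude 7.3750° N, longitude 12.9167° W.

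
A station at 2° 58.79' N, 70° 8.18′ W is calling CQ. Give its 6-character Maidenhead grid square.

Add 180° to longitude and 90° to latitude: 109.8637, 92.9798.
Field: lon ⌊109.8637/20⌋ = 5 → F; lat ⌊92.9798/10⌋ = 9 → J.
Square: lon ⌊9.8637/2⌋ = 4; lat ⌊2.9798/1⌋ = 2.
Subsquare: lon ⌊1.8637/0.0833333⌋ = 22 → w; lat ⌊0.9798/0.0416667⌋ = 23 → x.

FJ42wx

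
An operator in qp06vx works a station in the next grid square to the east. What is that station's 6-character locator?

QP06wx

Longitude subsquare v = 21; +1 → 22 = w.
The latitude characters are unchanged.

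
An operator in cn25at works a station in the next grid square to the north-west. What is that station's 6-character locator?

CN15xu

Longitude subsquare a = 0; −1 → -1, wraps to 23 = x, carry into square.
Longitude square 2; −1 → 1.
Latitude subsquare t = 19; +1 → 20 = u.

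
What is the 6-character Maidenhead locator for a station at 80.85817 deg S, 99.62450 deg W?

Add 180° to longitude and 90° to latitude: 80.3755, 9.1418.
Field: lon ⌊80.3755/20⌋ = 4 → E; lat ⌊9.1418/10⌋ = 0 → A.
Square: lon ⌊0.3755/2⌋ = 0; lat ⌊9.1418/1⌋ = 9.
Subsquare: lon ⌊0.3755/0.0833333⌋ = 4 → e; lat ⌊0.1418/0.0416667⌋ = 3 → d.

EA09ed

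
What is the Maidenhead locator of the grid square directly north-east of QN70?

QN81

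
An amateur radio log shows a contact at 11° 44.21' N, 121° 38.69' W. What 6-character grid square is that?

CK91er

Add 180° to longitude and 90° to latitude: 58.3552, 101.7368.
Field (20°×10°, letters A–R): lon ⌊58.3552/20⌋ = 2 → C; lat ⌊101.7368/10⌋ = 10 → K.
Square (2°×1°, digits 0–9): lon ⌊18.3552/2⌋ = 9; lat ⌊1.7368/1⌋ = 1.
Subsquare (5′×2.5′, letters a–x): lon ⌊0.3552/0.0833333⌋ = 4 → e; lat ⌊0.7368/0.0416667⌋ = 17 → r.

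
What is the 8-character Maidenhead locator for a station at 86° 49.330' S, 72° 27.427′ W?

FA33se52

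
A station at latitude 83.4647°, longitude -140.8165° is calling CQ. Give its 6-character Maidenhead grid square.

BR93ol

Add 180° to longitude and 90° to latitude: 39.1835, 173.4647.
Field: 39.1835/20 → 1 → B, 173.4647/10 → 17 → R; chars BR.
Square: 19.1835/2 → 9, 3.4647/1 → 3; chars 93.
Subsquare: 1.1835/0.0833333 → 14 → o, 0.4647/0.0416667 → 11 → l; chars ol.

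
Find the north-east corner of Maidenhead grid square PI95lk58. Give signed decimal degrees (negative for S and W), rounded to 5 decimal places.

Field P=15, I=8: +15·20° lon, +8·10° lat → SW at lon 120°, lat -10°.
Square 9, 5: +9·2° lon, +5·1° lat → SW at lon 138°, lat -5°.
Subsquare l=11, k=10: +11·0.0833333° lon, +10·0.0416667° lat → SW at lon 138.917°, lat -4.58333°.
Extended square 5, 8: +5·0.00833333° lon, +8·0.00416667° lat → SW at lon 138.958°, lat -4.55°.
Cell spans 0.00833333° lon × 0.00416667° lat. NE corner is SW corner plus one full cell.
latitude -4.54583, longitude 138.96667.

-4.54583, 138.96667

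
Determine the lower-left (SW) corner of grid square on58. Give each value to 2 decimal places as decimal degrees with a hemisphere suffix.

48.00° N, 110.00° E

Field O=14, N=13: +14·20° lon, +13·10° lat → SW at lon 100°, lat 40°.
Square 5, 8: +5·2° lon, +8·1° lat → SW at lon 110°, lat 48°.
latitude 48.00° N, longitude 110.00° E.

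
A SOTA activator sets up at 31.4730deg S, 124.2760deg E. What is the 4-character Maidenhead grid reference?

PF28

Shift to the Maidenhead origin (180°W, 90°S): lon 304.28, lat 58.53.
Field: 304.28/20 → 15 → P, 58.53/10 → 5 → F; chars PF.
Square: 4.28/2 → 2, 8.53/1 → 8; chars 28.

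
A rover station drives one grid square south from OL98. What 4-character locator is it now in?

OL97

Latitude square 8; −1 → 7.
The longitude characters are unchanged.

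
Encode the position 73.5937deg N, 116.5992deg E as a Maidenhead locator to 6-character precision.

Shift to the Maidenhead origin (180°W, 90°S): lon 296.5992, lat 163.5937.
Field: lon ⌊296.5992/20⌋ = 14 → O; lat ⌊163.5937/10⌋ = 16 → Q.
Square: lon ⌊16.5992/2⌋ = 8; lat ⌊3.5937/1⌋ = 3.
Subsquare: lon ⌊0.5992/0.0833333⌋ = 7 → h; lat ⌊0.5937/0.0416667⌋ = 14 → o.

OQ83ho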